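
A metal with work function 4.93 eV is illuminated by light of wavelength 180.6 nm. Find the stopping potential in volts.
1.9351 V

The stopping potential V_s satisfies: eV_s = KE_max

First, find KE_max using Einstein's equation:
E_photon = hc/λ = 6.8651 eV
KE_max = E_photon - φ = 6.8651 - 4.93 = 1.9351 eV

Since eV_s = KE_max:
V_s = KE_max/e = 1.9351 V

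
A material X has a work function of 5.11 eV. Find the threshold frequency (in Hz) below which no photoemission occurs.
1.2356e+15 Hz

The threshold frequency is when the photon energy equals the work function:
hf₀ = φ

Solving for f₀:
f₀ = φ/h = (5.11 eV × 1.602×10⁻¹⁹ J/eV) / (6.626×10⁻³⁴ J·s)
f₀ = 1.2356e+15 Hz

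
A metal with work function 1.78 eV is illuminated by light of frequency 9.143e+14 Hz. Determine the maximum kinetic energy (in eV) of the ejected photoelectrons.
2.0012 eV

Using Einstein's photoelectric equation: KE_max = hf - φ

First, calculate the photon energy:
E_photon = hf = (6.626×10⁻³⁴ J·s)(9.143e+14 Hz)
E_photon = 3.7812 eV

Then, the maximum kinetic energy:
KE_max = E_photon - φ = 3.7812 eV - 1.78 eV = 2.0012 eV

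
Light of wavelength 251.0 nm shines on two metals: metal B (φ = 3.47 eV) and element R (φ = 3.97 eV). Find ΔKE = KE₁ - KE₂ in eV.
0.5000 eV

Using KE_max = hc/λ - φ for each metal:

Photon energy: E = hc/λ = 4.9396 eV

For metal B (φ₁ = 3.47 eV):
KE₁ = E - φ₁ = 4.9396 - 3.47 = 1.4696 eV

For element R (φ₂ = 3.97 eV):
KE₂ = E - φ₂ = 4.9396 - 3.97 = 0.9696 eV

Difference:
ΔKE = KE₁ - KE₂ = 1.4696 - 0.9696 = 0.5000 eV

Note: The difference equals the difference in work functions: 3.97 - 3.47 = 0.50 eV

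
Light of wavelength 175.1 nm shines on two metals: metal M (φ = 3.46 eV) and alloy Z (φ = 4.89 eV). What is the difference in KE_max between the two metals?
1.4300 eV

Using KE_max = hc/λ - φ for each metal:

Photon energy: E = hc/λ = 7.0808 eV

For metal M (φ₁ = 3.46 eV):
KE₁ = E - φ₁ = 7.0808 - 3.46 = 3.6208 eV

For alloy Z (φ₂ = 4.89 eV):
KE₂ = E - φ₂ = 7.0808 - 4.89 = 2.1908 eV

Difference:
ΔKE = KE₁ - KE₂ = 3.6208 - 2.1908 = 1.4300 eV

Note: The difference equals the difference in work functions: 4.89 - 3.46 = 1.43 eV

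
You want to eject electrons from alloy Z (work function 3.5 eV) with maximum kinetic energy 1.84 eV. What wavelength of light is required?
232.18 nm

From Einstein's equation: KE_max = hc/λ - φ

Rearranging for λ:
hc/λ = KE_max + φ
λ = hc/(KE_max + φ)

Required photon energy:
E_photon = KE_max + φ = 1.84 + 3.5 = 5.34 eV

Required wavelength:
λ = hc/E_photon = (6.626×10⁻³⁴)(3×10⁸) / (5.34 × 1.602×10⁻¹⁹)
λ = 232.18 nm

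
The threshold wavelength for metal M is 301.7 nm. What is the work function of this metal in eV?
4.11 eV

At the threshold wavelength, photon energy equals work function:
φ = hc/λ₀

Calculating:
φ = (6.626×10⁻³⁴ J·s)(3×10⁸ m/s) / (301.7×10⁻⁹ m)
φ = 4.11 eV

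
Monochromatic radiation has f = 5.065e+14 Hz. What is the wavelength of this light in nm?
591.89 nm

Using the wave equation: c = fλ

Solving for wavelength:
λ = c/f = (3×10⁸ m/s) / (5.065e+14 Hz)
λ = 591.89 nm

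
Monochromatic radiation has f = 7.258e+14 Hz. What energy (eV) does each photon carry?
3.0017 eV

Using E = hf:

E = hf = (6.626×10⁻³⁴ J·s)(7.258e+14 Hz)
E = 3.0017 eV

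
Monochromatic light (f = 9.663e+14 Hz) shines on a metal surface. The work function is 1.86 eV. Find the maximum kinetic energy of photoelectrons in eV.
2.1363 eV

Using Einstein's photoelectric equation: KE_max = hf - φ

First, calculate the photon energy:
E_photon = hf = (6.626×10⁻³⁴ J·s)(9.663e+14 Hz)
E_photon = 3.9963 eV

Then, the maximum kinetic energy:
KE_max = E_photon - φ = 3.9963 eV - 1.86 eV = 2.1363 eV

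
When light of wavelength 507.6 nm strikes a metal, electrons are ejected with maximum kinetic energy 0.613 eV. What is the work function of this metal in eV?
1.83 eV

From Einstein's photoelectric equation: KE_max = hf - φ = hc/λ - φ

Rearranging for φ:
φ = hc/λ - KE_max

Calculate photon energy:
E_photon = hc/λ = 2.4426 eV

Therefore:
φ = 2.4426 - 0.613 = 1.83 eV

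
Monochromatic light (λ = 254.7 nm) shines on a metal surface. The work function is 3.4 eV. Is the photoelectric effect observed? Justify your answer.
Yes

For photoemission, the photon energy must exceed the work function.

Photon energy: E = hc/λ = 4.8679 eV
Work function: φ = 3.4 eV

Since E_photon (4.8679 eV) > φ (3.4 eV), photoemission WILL occur.
The threshold wavelength is λ₀ = hc/φ = 364.7 nm.
Since 254.7 nm < 364.7 nm, the light has sufficient energy.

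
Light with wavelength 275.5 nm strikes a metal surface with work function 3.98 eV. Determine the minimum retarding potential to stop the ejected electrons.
0.5203 V

The stopping potential V_s satisfies: eV_s = KE_max

First, find KE_max using Einstein's equation:
E_photon = hc/λ = 4.5003 eV
KE_max = E_photon - φ = 4.5003 - 3.98 = 0.5203 eV

Since eV_s = KE_max:
V_s = KE_max/e = 0.5203 V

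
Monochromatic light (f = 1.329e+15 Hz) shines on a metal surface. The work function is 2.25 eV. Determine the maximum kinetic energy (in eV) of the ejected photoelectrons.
3.2463 eV

Using Einstein's photoelectric equation: KE_max = hf - φ

First, calculate the photon energy:
E_photon = hf = (6.626×10⁻³⁴ J·s)(1.329e+15 Hz)
E_photon = 5.4963 eV

Then, the maximum kinetic energy:
KE_max = E_photon - φ = 5.4963 eV - 2.25 eV = 3.2463 eV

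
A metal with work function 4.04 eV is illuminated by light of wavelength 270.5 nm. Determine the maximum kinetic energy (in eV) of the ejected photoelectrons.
0.5435 eV

Using Einstein's photoelectric equation: KE_max = hf - φ = hc/λ - φ

First, calculate the photon energy:
E_photon = hc/λ = (6.626×10⁻³⁴ J·s)(3×10⁸ m/s) / (270.5×10⁻⁹ m)
E_photon = 4.5835 eV

Then, the maximum kinetic energy:
KE_max = E_photon - φ = 4.5835 eV - 4.04 eV = 0.5435 eV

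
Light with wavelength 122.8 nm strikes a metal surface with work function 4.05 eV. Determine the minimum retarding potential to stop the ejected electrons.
6.0464 V

The stopping potential V_s satisfies: eV_s = KE_max

First, find KE_max using Einstein's equation:
E_photon = hc/λ = 10.0964 eV
KE_max = E_photon - φ = 10.0964 - 4.05 = 6.0464 eV

Since eV_s = KE_max:
V_s = KE_max/e = 6.0464 V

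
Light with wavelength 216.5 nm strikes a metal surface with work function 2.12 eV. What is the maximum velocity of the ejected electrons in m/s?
1.1264e+06 m/s

First, find the maximum kinetic energy:
E_photon = hc/λ = 5.7268 eV
KE_max = E_photon - φ = 5.7268 - 2.12 = 3.6068 eV

Convert to Joules: KE_max = 3.6068 × 1.602×10⁻¹⁹ J = 5.7787e-19 J

Then use KE = ½mv² to find velocity:
v = √(2·KE/m) = √(2 × 5.7787e-19 J / 9.109e-31 kg)
v = 1.1264e+06 m/s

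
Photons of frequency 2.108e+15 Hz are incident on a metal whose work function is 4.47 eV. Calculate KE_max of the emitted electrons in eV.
4.2480 eV

Using Einstein's photoelectric equation: KE_max = hf - φ

First, calculate the photon energy:
E_photon = hf = (6.626×10⁻³⁴ J·s)(2.108e+15 Hz)
E_photon = 8.7180 eV

Then, the maximum kinetic energy:
KE_max = E_photon - φ = 8.7180 eV - 4.47 eV = 4.2480 eV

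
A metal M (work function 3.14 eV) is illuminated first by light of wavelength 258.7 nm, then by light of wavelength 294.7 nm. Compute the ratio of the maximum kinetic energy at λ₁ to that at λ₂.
1.5486

Using Einstein's equation: KE_max = hc/λ - φ

For λ₁ = 258.7 nm:
E₁ = hc/λ₁ = 4.7926 eV
KE₁ = E₁ - φ = 4.7926 - 3.14 = 1.6526 eV

For λ₂ = 294.7 nm:
E₂ = hc/λ₂ = 4.2071 eV
KE₂ = E₂ - φ = 4.2071 - 3.14 = 1.0671 eV

Ratio: KE₁/KE₂ = 1.6526/1.0671 = 1.5486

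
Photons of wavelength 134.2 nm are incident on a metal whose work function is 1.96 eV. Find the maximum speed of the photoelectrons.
1.6001e+06 m/s

First, find the maximum kinetic energy:
E_photon = hc/λ = 9.2388 eV
KE_max = E_photon - φ = 9.2388 - 1.96 = 7.2788 eV

Convert to Joules: KE_max = 7.2788 × 1.602×10⁻¹⁹ J = 1.1662e-18 J

Then use KE = ½mv² to find velocity:
v = √(2·KE/m) = √(2 × 1.1662e-18 J / 9.109e-31 kg)
v = 1.6001e+06 m/s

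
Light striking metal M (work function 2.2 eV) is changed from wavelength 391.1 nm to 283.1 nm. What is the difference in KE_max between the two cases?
1.2094 eV

Using Einstein's equation: KE_max = hc/λ - φ

For λ₁ = 391.1 nm:
KE₁ = hc/λ₁ - φ = 3.1701 - 2.2 = 0.9701 eV

For λ₂ = 283.1 nm:
KE₂ = hc/λ₂ - φ = 4.3795 - 2.2 = 2.1795 eV

Change in KE:
ΔKE = KE₂ - KE₁ = 2.1795 - 0.9701 = 1.2094 eV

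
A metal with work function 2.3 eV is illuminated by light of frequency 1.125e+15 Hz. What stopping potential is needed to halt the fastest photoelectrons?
2.3526 V

The stopping potential V_s satisfies: eV_s = KE_max

First, find KE_max using Einstein's equation:
E_photon = hf = (6.626×10⁻³⁴ J·s)(1.125e+15 Hz) = 4.6526 eV
KE_max = E_photon - φ = 4.6526 - 2.3 = 2.3526 eV

Since eV_s = KE_max:
V_s = KE_max/e = 2.3526 V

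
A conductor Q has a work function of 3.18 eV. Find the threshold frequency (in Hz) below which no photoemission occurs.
7.6892e+14 Hz

The threshold frequency is when the photon energy equals the work function:
hf₀ = φ

Solving for f₀:
f₀ = φ/h = (3.18 eV × 1.602×10⁻¹⁹ J/eV) / (6.626×10⁻³⁴ J·s)
f₀ = 7.6892e+14 Hz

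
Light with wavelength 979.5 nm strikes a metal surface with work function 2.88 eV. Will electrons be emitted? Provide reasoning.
No

For photoemission, the photon energy must exceed the work function.

Photon energy: E = hc/λ = 1.2658 eV
Work function: φ = 2.88 eV

Since E_photon (1.2658 eV) < φ (2.88 eV), photoemission will NOT occur.
The threshold wavelength is λ₀ = hc/φ = 430.5 nm.
Since 979.5 nm > 430.5 nm, the photons lack sufficient energy.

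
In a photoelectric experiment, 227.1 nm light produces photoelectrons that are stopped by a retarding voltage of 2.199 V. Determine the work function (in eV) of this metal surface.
3.26 eV

The stopping potential gives the maximum kinetic energy: KE_max = eV_s = 2.199 eV

From Einstein's photoelectric equation: KE_max = hc/λ - φ
Rearranging: φ = hc/λ - KE_max

Calculate photon energy:
E_photon = hc/λ = (6.626×10⁻³⁴ J·s)(3×10⁸ m/s) / (227.1×10⁻⁹ m) = 5.4595 eV

Therefore:
φ = 5.4595 - 2.199 = 3.26 eV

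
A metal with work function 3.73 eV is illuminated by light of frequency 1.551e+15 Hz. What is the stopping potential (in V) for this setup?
2.6844 V

The stopping potential V_s satisfies: eV_s = KE_max

First, find KE_max using Einstein's equation:
E_photon = hf = (6.626×10⁻³⁴ J·s)(1.551e+15 Hz) = 6.4144 eV
KE_max = E_photon - φ = 6.4144 - 3.73 = 2.6844 eV

Since eV_s = KE_max:
V_s = KE_max/e = 2.6844 V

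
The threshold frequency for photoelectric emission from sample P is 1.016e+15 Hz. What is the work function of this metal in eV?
4.20 eV

At the threshold frequency, photon energy equals work function:
φ = hf₀

Calculating:
φ = (6.626×10⁻³⁴ J·s)(1.016e+15 Hz)
φ = 4.20 eV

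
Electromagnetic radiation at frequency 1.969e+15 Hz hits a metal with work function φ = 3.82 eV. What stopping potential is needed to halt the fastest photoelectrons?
4.3231 V

The stopping potential V_s satisfies: eV_s = KE_max

First, find KE_max using Einstein's equation:
E_photon = hf = (6.626×10⁻³⁴ J·s)(1.969e+15 Hz) = 8.1431 eV
KE_max = E_photon - φ = 8.1431 - 3.82 = 4.3231 eV

Since eV_s = KE_max:
V_s = KE_max/e = 4.3231 V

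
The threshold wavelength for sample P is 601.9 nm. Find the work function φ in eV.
2.06 eV

At the threshold wavelength, photon energy equals work function:
φ = hc/λ₀

Calculating:
φ = (6.626×10⁻³⁴ J·s)(3×10⁸ m/s) / (601.9×10⁻⁹ m)
φ = 2.06 eV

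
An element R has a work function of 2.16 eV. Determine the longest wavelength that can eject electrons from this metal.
574.00 nm

The threshold wavelength is when the photon energy equals the work function:
hc/λ₀ = φ

Solving for λ₀:
λ₀ = hc/φ = (6.626×10⁻³⁴ J·s)(3×10⁸ m/s) / (2.16 eV × 1.602×10⁻¹⁹ J/eV)
λ₀ = 574.00 nm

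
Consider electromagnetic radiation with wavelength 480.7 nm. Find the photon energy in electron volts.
2.5792 eV

Using E = hf = hc/λ:

E = hc/λ = (6.626×10⁻³⁴ J·s)(3×10⁸ m/s) / (480.7×10⁻⁹ m)
E = 2.5792 eV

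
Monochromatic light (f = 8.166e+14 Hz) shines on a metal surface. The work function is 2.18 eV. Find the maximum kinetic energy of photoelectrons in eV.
1.1972 eV

Using Einstein's photoelectric equation: KE_max = hf - φ

First, calculate the photon energy:
E_photon = hf = (6.626×10⁻³⁴ J·s)(8.166e+14 Hz)
E_photon = 3.3772 eV

Then, the maximum kinetic energy:
KE_max = E_photon - φ = 3.3772 eV - 2.18 eV = 1.1972 eV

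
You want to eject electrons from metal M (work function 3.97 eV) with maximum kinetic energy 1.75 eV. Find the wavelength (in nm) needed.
216.76 nm

From Einstein's equation: KE_max = hc/λ - φ

Rearranging for λ:
hc/λ = KE_max + φ
λ = hc/(KE_max + φ)

Required photon energy:
E_photon = KE_max + φ = 1.75 + 3.97 = 5.72 eV

Required wavelength:
λ = hc/E_photon = (6.626×10⁻³⁴)(3×10⁸) / (5.72 × 1.602×10⁻¹⁹)
λ = 216.76 nm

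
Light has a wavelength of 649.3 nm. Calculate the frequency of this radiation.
4.6172e+14 Hz

Using the wave equation: c = fλ

Solving for frequency:
f = c/λ = (3×10⁸ m/s) / (649.3×10⁻⁹ m)
f = 4.6172e+14 Hz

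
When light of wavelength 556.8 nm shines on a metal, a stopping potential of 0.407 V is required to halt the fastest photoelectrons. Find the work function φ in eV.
1.82 eV

The stopping potential gives the maximum kinetic energy: KE_max = eV_s = 0.407 eV

From Einstein's photoelectric equation: KE_max = hc/λ - φ
Rearranging: φ = hc/λ - KE_max

Calculate photon energy:
E_photon = hc/λ = (6.626×10⁻³⁴ J·s)(3×10⁸ m/s) / (556.8×10⁻⁹ m) = 2.2267 eV

Therefore:
φ = 2.2267 - 0.407 = 1.82 eV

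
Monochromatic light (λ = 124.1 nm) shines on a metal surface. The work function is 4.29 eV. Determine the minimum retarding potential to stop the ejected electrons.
5.7007 V

The stopping potential V_s satisfies: eV_s = KE_max

First, find KE_max using Einstein's equation:
E_photon = hc/λ = 9.9907 eV
KE_max = E_photon - φ = 9.9907 - 4.29 = 5.7007 eV

Since eV_s = KE_max:
V_s = KE_max/e = 5.7007 V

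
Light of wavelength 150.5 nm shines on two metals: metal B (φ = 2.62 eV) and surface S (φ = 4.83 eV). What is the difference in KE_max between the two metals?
2.2100 eV

Using KE_max = hc/λ - φ for each metal:

Photon energy: E = hc/λ = 8.2382 eV

For metal B (φ₁ = 2.62 eV):
KE₁ = E - φ₁ = 8.2382 - 2.62 = 5.6182 eV

For surface S (φ₂ = 4.83 eV):
KE₂ = E - φ₂ = 8.2382 - 4.83 = 3.4082 eV

Difference:
ΔKE = KE₁ - KE₂ = 5.6182 - 3.4082 = 2.2100 eV

Note: The difference equals the difference in work functions: 4.83 - 2.62 = 2.21 eV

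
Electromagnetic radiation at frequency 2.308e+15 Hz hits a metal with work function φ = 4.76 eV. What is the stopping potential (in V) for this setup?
4.7851 V

The stopping potential V_s satisfies: eV_s = KE_max

First, find KE_max using Einstein's equation:
E_photon = hf = (6.626×10⁻³⁴ J·s)(2.308e+15 Hz) = 9.5451 eV
KE_max = E_photon - φ = 9.5451 - 4.76 = 4.7851 eV

Since eV_s = KE_max:
V_s = KE_max/e = 4.7851 V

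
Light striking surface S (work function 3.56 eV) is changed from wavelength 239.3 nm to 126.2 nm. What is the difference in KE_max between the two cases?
4.6433 eV

Using Einstein's equation: KE_max = hc/λ - φ

For λ₁ = 239.3 nm:
KE₁ = hc/λ₁ - φ = 5.1811 - 3.56 = 1.6211 eV

For λ₂ = 126.2 nm:
KE₂ = hc/λ₂ - φ = 9.8244 - 3.56 = 6.2644 eV

Change in KE:
ΔKE = KE₂ - KE₁ = 6.2644 - 1.6211 = 4.6433 eV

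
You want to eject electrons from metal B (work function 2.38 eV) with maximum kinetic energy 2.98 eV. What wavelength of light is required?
231.31 nm

From Einstein's equation: KE_max = hc/λ - φ

Rearranging for λ:
hc/λ = KE_max + φ
λ = hc/(KE_max + φ)

Required photon energy:
E_photon = KE_max + φ = 2.98 + 2.38 = 5.36 eV

Required wavelength:
λ = hc/E_photon = (6.626×10⁻³⁴)(3×10⁸) / (5.36 × 1.602×10⁻¹⁹)
λ = 231.31 nm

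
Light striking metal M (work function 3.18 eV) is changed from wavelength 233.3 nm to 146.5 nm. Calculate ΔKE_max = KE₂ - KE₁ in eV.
3.1487 eV

Using Einstein's equation: KE_max = hc/λ - φ

For λ₁ = 233.3 nm:
KE₁ = hc/λ₁ - φ = 5.3144 - 3.18 = 2.1344 eV

For λ₂ = 146.5 nm:
KE₂ = hc/λ₂ - φ = 8.4631 - 3.18 = 5.2831 eV

Change in KE:
ΔKE = KE₂ - KE₁ = 5.2831 - 2.1344 = 3.1487 eV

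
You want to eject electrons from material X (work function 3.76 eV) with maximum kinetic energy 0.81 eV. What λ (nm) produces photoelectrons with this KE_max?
271.30 nm

From Einstein's equation: KE_max = hc/λ - φ

Rearranging for λ:
hc/λ = KE_max + φ
λ = hc/(KE_max + φ)

Required photon energy:
E_photon = KE_max + φ = 0.81 + 3.76 = 4.57 eV

Required wavelength:
λ = hc/E_photon = (6.626×10⁻³⁴)(3×10⁸) / (4.57 × 1.602×10⁻¹⁹)
λ = 271.30 nm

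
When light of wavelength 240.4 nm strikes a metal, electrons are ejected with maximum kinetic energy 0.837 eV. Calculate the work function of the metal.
4.32 eV

From Einstein's photoelectric equation: KE_max = hf - φ = hc/λ - φ

Rearranging for φ:
φ = hc/λ - KE_max

Calculate photon energy:
E_photon = hc/λ = 5.1574 eV

Therefore:
φ = 5.1574 - 0.837 = 4.32 eV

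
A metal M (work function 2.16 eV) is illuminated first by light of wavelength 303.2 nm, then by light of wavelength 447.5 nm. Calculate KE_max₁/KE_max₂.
3.1595

Using Einstein's equation: KE_max = hc/λ - φ

For λ₁ = 303.2 nm:
E₁ = hc/λ₁ = 4.0892 eV
KE₁ = E₁ - φ = 4.0892 - 2.16 = 1.9292 eV

For λ₂ = 447.5 nm:
E₂ = hc/λ₂ = 2.7706 eV
KE₂ = E₂ - φ = 2.7706 - 2.16 = 0.6106 eV

Ratio: KE₁/KE₂ = 1.9292/0.6106 = 3.1595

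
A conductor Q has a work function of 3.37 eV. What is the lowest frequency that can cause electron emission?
8.1486e+14 Hz

The threshold frequency is when the photon energy equals the work function:
hf₀ = φ

Solving for f₀:
f₀ = φ/h = (3.37 eV × 1.602×10⁻¹⁹ J/eV) / (6.626×10⁻³⁴ J·s)
f₀ = 8.1486e+14 Hz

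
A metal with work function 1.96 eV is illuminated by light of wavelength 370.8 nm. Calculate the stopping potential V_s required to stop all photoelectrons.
1.3837 V

The stopping potential V_s satisfies: eV_s = KE_max

First, find KE_max using Einstein's equation:
E_photon = hc/λ = 3.3437 eV
KE_max = E_photon - φ = 3.3437 - 1.96 = 1.3837 eV

Since eV_s = KE_max:
V_s = KE_max/e = 1.3837 V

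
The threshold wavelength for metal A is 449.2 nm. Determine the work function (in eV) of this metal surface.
2.76 eV

At the threshold wavelength, photon energy equals work function:
φ = hc/λ₀

Calculating:
φ = (6.626×10⁻³⁴ J·s)(3×10⁸ m/s) / (449.2×10⁻⁹ m)
φ = 2.76 eV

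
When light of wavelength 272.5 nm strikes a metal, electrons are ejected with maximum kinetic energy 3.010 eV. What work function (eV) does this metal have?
1.54 eV

From Einstein's photoelectric equation: KE_max = hf - φ = hc/λ - φ

Rearranging for φ:
φ = hc/λ - KE_max

Calculate photon energy:
E_photon = hc/λ = 4.5499 eV

Therefore:
φ = 4.5499 - 3.010 = 1.54 eV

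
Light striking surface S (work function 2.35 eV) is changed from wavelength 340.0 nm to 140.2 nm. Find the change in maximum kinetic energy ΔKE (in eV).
5.1968 eV

Using Einstein's equation: KE_max = hc/λ - φ

For λ₁ = 340.0 nm:
KE₁ = hc/λ₁ - φ = 3.6466 - 2.35 = 1.2966 eV

For λ₂ = 140.2 nm:
KE₂ = hc/λ₂ - φ = 8.8434 - 2.35 = 6.4934 eV

Change in KE:
ΔKE = KE₂ - KE₁ = 6.4934 - 1.2966 = 5.1968 eV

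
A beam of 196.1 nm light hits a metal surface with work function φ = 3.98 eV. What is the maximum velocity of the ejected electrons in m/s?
9.0775e+05 m/s

First, find the maximum kinetic energy:
E_photon = hc/λ = 6.3225 eV
KE_max = E_photon - φ = 6.3225 - 3.98 = 2.3425 eV

Convert to Joules: KE_max = 2.3425 × 1.602×10⁻¹⁹ J = 3.7531e-19 J

Then use KE = ½mv² to find velocity:
v = √(2·KE/m) = √(2 × 3.7531e-19 J / 9.109e-31 kg)
v = 9.0775e+05 m/s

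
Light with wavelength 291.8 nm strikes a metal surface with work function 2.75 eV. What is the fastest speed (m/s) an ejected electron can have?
7.2614e+05 m/s

First, find the maximum kinetic energy:
E_photon = hc/λ = 4.2489 eV
KE_max = E_photon - φ = 4.2489 - 2.75 = 1.4989 eV

Convert to Joules: KE_max = 1.4989 × 1.602×10⁻¹⁹ J = 2.4016e-19 J

Then use KE = ½mv² to find velocity:
v = √(2·KE/m) = √(2 × 2.4016e-19 J / 9.109e-31 kg)
v = 7.2614e+05 m/s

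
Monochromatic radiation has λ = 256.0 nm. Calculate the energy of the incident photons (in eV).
4.8431 eV

Using E = hf = hc/λ:

E = hc/λ = (6.626×10⁻³⁴ J·s)(3×10⁸ m/s) / (256.0×10⁻⁹ m)
E = 4.8431 eV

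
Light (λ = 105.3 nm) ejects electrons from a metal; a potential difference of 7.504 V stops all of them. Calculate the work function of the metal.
4.27 eV

The stopping potential gives the maximum kinetic energy: KE_max = eV_s = 7.504 eV

From Einstein's photoelectric equation: KE_max = hc/λ - φ
Rearranging: φ = hc/λ - KE_max

Calculate photon energy:
E_photon = hc/λ = (6.626×10⁻³⁴ J·s)(3×10⁸ m/s) / (105.3×10⁻⁹ m) = 11.7744 eV

Therefore:
φ = 11.7744 - 7.504 = 4.27 eV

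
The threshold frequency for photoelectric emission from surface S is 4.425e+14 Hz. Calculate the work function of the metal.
1.83 eV

At the threshold frequency, photon energy equals work function:
φ = hf₀

Calculating:
φ = (6.626×10⁻³⁴ J·s)(4.425e+14 Hz)
φ = 1.83 eV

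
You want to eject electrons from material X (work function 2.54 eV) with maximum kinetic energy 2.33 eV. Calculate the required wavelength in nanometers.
254.59 nm

From Einstein's equation: KE_max = hc/λ - φ

Rearranging for λ:
hc/λ = KE_max + φ
λ = hc/(KE_max + φ)

Required photon energy:
E_photon = KE_max + φ = 2.33 + 2.54 = 4.87 eV

Required wavelength:
λ = hc/E_photon = (6.626×10⁻³⁴)(3×10⁸) / (4.87 × 1.602×10⁻¹⁹)
λ = 254.59 nm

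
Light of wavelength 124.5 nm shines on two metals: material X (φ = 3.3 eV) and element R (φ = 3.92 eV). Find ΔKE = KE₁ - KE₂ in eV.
0.6200 eV

Using KE_max = hc/λ - φ for each metal:

Photon energy: E = hc/λ = 9.9586 eV

For material X (φ₁ = 3.3 eV):
KE₁ = E - φ₁ = 9.9586 - 3.3 = 6.6586 eV

For element R (φ₂ = 3.92 eV):
KE₂ = E - φ₂ = 9.9586 - 3.92 = 6.0386 eV

Difference:
ΔKE = KE₁ - KE₂ = 6.6586 - 6.0386 = 0.6200 eV

Note: The difference equals the difference in work functions: 3.92 - 3.3 = 0.62 eV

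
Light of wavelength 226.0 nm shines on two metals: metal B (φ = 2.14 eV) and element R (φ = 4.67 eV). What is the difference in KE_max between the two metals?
2.5300 eV

Using KE_max = hc/λ - φ for each metal:

Photon energy: E = hc/λ = 5.4860 eV

For metal B (φ₁ = 2.14 eV):
KE₁ = E - φ₁ = 5.4860 - 2.14 = 3.3460 eV

For element R (φ₂ = 4.67 eV):
KE₂ = E - φ₂ = 5.4860 - 4.67 = 0.8160 eV

Difference:
ΔKE = KE₁ - KE₂ = 3.3460 - 0.8160 = 2.5300 eV

Note: The difference equals the difference in work functions: 4.67 - 2.14 = 2.53 eV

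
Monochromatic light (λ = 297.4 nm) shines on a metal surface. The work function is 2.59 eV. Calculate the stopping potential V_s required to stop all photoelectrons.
1.5789 V

The stopping potential V_s satisfies: eV_s = KE_max

First, find KE_max using Einstein's equation:
E_photon = hc/λ = 4.1689 eV
KE_max = E_photon - φ = 4.1689 - 2.59 = 1.5789 eV

Since eV_s = KE_max:
V_s = KE_max/e = 1.5789 V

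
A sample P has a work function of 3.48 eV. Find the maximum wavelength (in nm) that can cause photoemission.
356.28 nm

The threshold wavelength is when the photon energy equals the work function:
hc/λ₀ = φ

Solving for λ₀:
λ₀ = hc/φ = (6.626×10⁻³⁴ J·s)(3×10⁸ m/s) / (3.48 eV × 1.602×10⁻¹⁹ J/eV)
λ₀ = 356.28 nm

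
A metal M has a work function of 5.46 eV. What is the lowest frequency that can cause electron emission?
1.3202e+15 Hz

The threshold frequency is when the photon energy equals the work function:
hf₀ = φ

Solving for f₀:
f₀ = φ/h = (5.46 eV × 1.602×10⁻¹⁹ J/eV) / (6.626×10⁻³⁴ J·s)
f₀ = 1.3202e+15 Hz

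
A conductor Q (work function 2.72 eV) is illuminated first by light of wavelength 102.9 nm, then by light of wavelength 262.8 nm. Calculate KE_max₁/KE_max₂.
4.6696

Using Einstein's equation: KE_max = hc/λ - φ

For λ₁ = 102.9 nm:
E₁ = hc/λ₁ = 12.0490 eV
KE₁ = E₁ - φ = 12.0490 - 2.72 = 9.3290 eV

For λ₂ = 262.8 nm:
E₂ = hc/λ₂ = 4.7178 eV
KE₂ = E₂ - φ = 4.7178 - 2.72 = 1.9978 eV

Ratio: KE₁/KE₂ = 9.3290/1.9978 = 4.6696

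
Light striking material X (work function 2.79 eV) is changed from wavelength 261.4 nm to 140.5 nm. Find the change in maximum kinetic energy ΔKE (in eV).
4.0814 eV

Using Einstein's equation: KE_max = hc/λ - φ

For λ₁ = 261.4 nm:
KE₁ = hc/λ₁ - φ = 4.7431 - 2.79 = 1.9531 eV

For λ₂ = 140.5 nm:
KE₂ = hc/λ₂ - φ = 8.8245 - 2.79 = 6.0345 eV

Change in KE:
ΔKE = KE₂ - KE₁ = 6.0345 - 1.9531 = 4.0814 eV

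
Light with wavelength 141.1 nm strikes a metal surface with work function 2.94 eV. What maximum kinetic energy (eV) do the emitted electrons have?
5.8470 eV

Using Einstein's photoelectric equation: KE_max = hf - φ = hc/λ - φ

First, calculate the photon energy:
E_photon = hc/λ = (6.626×10⁻³⁴ J·s)(3×10⁸ m/s) / (141.1×10⁻⁹ m)
E_photon = 8.7870 eV

Then, the maximum kinetic energy:
KE_max = E_photon - φ = 8.7870 eV - 2.94 eV = 5.8470 eV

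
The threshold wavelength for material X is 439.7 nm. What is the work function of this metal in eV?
2.82 eV

At the threshold wavelength, photon energy equals work function:
φ = hc/λ₀

Calculating:
φ = (6.626×10⁻³⁴ J·s)(3×10⁸ m/s) / (439.7×10⁻⁹ m)
φ = 2.82 eV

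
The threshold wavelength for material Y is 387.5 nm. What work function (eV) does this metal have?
3.20 eV

At the threshold wavelength, photon energy equals work function:
φ = hc/λ₀

Calculating:
φ = (6.626×10⁻³⁴ J·s)(3×10⁸ m/s) / (387.5×10⁻⁹ m)
φ = 3.20 eV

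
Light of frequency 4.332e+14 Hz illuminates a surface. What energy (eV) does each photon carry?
1.7916 eV

Using E = hf:

E = hf = (6.626×10⁻³⁴ J·s)(4.332e+14 Hz)
E = 1.7916 eV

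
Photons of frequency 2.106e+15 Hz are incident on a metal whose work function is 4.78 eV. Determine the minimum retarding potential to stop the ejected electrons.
3.9297 V

The stopping potential V_s satisfies: eV_s = KE_max

First, find KE_max using Einstein's equation:
E_photon = hf = (6.626×10⁻³⁴ J·s)(2.106e+15 Hz) = 8.7097 eV
KE_max = E_photon - φ = 8.7097 - 4.78 = 3.9297 eV

Since eV_s = KE_max:
V_s = KE_max/e = 3.9297 V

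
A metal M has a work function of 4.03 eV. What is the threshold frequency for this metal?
9.7445e+14 Hz

The threshold frequency is when the photon energy equals the work function:
hf₀ = φ

Solving for f₀:
f₀ = φ/h = (4.03 eV × 1.602×10⁻¹⁹ J/eV) / (6.626×10⁻³⁴ J·s)
f₀ = 9.7445e+14 Hz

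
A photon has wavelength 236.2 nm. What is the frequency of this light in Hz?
1.2692e+15 Hz

Using the wave equation: c = fλ

Solving for frequency:
f = c/λ = (3×10⁸ m/s) / (236.2×10⁻⁹ m)
f = 1.2692e+15 Hz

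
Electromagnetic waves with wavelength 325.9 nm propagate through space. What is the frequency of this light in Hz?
9.1989e+14 Hz

Using the wave equation: c = fλ

Solving for frequency:
f = c/λ = (3×10⁸ m/s) / (325.9×10⁻⁹ m)
f = 9.1989e+14 Hz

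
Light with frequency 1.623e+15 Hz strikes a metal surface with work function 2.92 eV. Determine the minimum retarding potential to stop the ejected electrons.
3.7922 V

The stopping potential V_s satisfies: eV_s = KE_max

First, find KE_max using Einstein's equation:
E_photon = hf = (6.626×10⁻³⁴ J·s)(1.623e+15 Hz) = 6.7122 eV
KE_max = E_photon - φ = 6.7122 - 2.92 = 3.7922 eV

Since eV_s = KE_max:
V_s = KE_max/e = 3.7922 V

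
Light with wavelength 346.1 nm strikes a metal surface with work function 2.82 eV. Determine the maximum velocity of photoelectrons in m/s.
5.1784e+05 m/s

First, find the maximum kinetic energy:
E_photon = hc/λ = 3.5823 eV
KE_max = E_photon - φ = 3.5823 - 2.82 = 0.7623 eV

Convert to Joules: KE_max = 0.7623 × 1.602×10⁻¹⁹ J = 1.2214e-19 J

Then use KE = ½mv² to find velocity:
v = √(2·KE/m) = √(2 × 1.2214e-19 J / 9.109e-31 kg)
v = 5.1784e+05 m/s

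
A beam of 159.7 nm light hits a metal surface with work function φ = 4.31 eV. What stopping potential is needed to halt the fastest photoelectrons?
3.4536 V

The stopping potential V_s satisfies: eV_s = KE_max

First, find KE_max using Einstein's equation:
E_photon = hc/λ = 7.7636 eV
KE_max = E_photon - φ = 7.7636 - 4.31 = 3.4536 eV

Since eV_s = KE_max:
V_s = KE_max/e = 3.4536 V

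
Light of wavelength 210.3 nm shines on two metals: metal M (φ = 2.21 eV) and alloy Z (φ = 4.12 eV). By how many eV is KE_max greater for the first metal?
1.9100 eV

Using KE_max = hc/λ - φ for each metal:

Photon energy: E = hc/λ = 5.8956 eV

For metal M (φ₁ = 2.21 eV):
KE₁ = E - φ₁ = 5.8956 - 2.21 = 3.6856 eV

For alloy Z (φ₂ = 4.12 eV):
KE₂ = E - φ₂ = 5.8956 - 4.12 = 1.7756 eV

Difference:
ΔKE = KE₁ - KE₂ = 3.6856 - 1.7756 = 1.9100 eV

Note: The difference equals the difference in work functions: 4.12 - 2.21 = 1.91 eV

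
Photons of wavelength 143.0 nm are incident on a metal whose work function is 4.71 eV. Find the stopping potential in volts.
3.9602 V

The stopping potential V_s satisfies: eV_s = KE_max

First, find KE_max using Einstein's equation:
E_photon = hc/λ = 8.6702 eV
KE_max = E_photon - φ = 8.6702 - 4.71 = 3.9602 eV

Since eV_s = KE_max:
V_s = KE_max/e = 3.9602 V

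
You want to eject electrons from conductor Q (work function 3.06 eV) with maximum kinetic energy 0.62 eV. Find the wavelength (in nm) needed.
336.91 nm

From Einstein's equation: KE_max = hc/λ - φ

Rearranging for λ:
hc/λ = KE_max + φ
λ = hc/(KE_max + φ)

Required photon energy:
E_photon = KE_max + φ = 0.62 + 3.06 = 3.68 eV

Required wavelength:
λ = hc/E_photon = (6.626×10⁻³⁴)(3×10⁸) / (3.68 × 1.602×10⁻¹⁹)
λ = 336.91 nm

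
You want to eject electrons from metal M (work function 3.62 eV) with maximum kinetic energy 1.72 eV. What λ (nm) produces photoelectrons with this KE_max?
232.18 nm

From Einstein's equation: KE_max = hc/λ - φ

Rearranging for λ:
hc/λ = KE_max + φ
λ = hc/(KE_max + φ)

Required photon energy:
E_photon = KE_max + φ = 1.72 + 3.62 = 5.34 eV

Required wavelength:
λ = hc/E_photon = (6.626×10⁻³⁴)(3×10⁸) / (5.34 × 1.602×10⁻¹⁹)
λ = 232.18 nm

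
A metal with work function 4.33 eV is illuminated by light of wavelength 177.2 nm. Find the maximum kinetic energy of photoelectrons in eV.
2.6669 eV

Using Einstein's photoelectric equation: KE_max = hf - φ = hc/λ - φ

First, calculate the photon energy:
E_photon = hc/λ = (6.626×10⁻³⁴ J·s)(3×10⁸ m/s) / (177.2×10⁻⁹ m)
E_photon = 6.9969 eV

Then, the maximum kinetic energy:
KE_max = E_photon - φ = 6.9969 eV - 4.33 eV = 2.6669 eV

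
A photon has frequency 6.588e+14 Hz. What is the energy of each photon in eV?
2.7246 eV

Using E = hf:

E = hf = (6.626×10⁻³⁴ J·s)(6.588e+14 Hz)
E = 2.7246 eV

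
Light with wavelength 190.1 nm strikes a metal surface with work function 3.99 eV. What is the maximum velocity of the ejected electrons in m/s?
9.4376e+05 m/s

First, find the maximum kinetic energy:
E_photon = hc/λ = 6.5221 eV
KE_max = E_photon - φ = 6.5221 - 3.99 = 2.5321 eV

Convert to Joules: KE_max = 2.5321 × 1.602×10⁻¹⁹ J = 4.0568e-19 J

Then use KE = ½mv² to find velocity:
v = √(2·KE/m) = √(2 × 4.0568e-19 J / 9.109e-31 kg)
v = 9.4376e+05 m/s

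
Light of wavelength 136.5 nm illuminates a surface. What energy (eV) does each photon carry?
9.0831 eV

Using E = hf = hc/λ:

E = hc/λ = (6.626×10⁻³⁴ J·s)(3×10⁸ m/s) / (136.5×10⁻⁹ m)
E = 9.0831 eV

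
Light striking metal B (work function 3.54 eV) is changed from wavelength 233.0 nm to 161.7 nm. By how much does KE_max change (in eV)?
2.3463 eV

Using Einstein's equation: KE_max = hc/λ - φ

For λ₁ = 233.0 nm:
KE₁ = hc/λ₁ - φ = 5.3212 - 3.54 = 1.7812 eV

For λ₂ = 161.7 nm:
KE₂ = hc/λ₂ - φ = 7.6675 - 3.54 = 4.1275 eV

Change in KE:
ΔKE = KE₂ - KE₁ = 4.1275 - 1.7812 = 2.3463 eV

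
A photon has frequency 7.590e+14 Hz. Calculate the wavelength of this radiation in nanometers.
394.98 nm

Using the wave equation: c = fλ

Solving for wavelength:
λ = c/f = (3×10⁸ m/s) / (7.590e+14 Hz)
λ = 394.98 nm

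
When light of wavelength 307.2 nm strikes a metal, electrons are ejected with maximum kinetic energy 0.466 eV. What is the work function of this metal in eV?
3.57 eV

From Einstein's photoelectric equation: KE_max = hf - φ = hc/λ - φ

Rearranging for φ:
φ = hc/λ - KE_max

Calculate photon energy:
E_photon = hc/λ = 4.0359 eV

Therefore:
φ = 4.0359 - 0.466 = 3.57 eV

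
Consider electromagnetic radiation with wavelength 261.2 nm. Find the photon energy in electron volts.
4.7467 eV

Using E = hf = hc/λ:

E = hc/λ = (6.626×10⁻³⁴ J·s)(3×10⁸ m/s) / (261.2×10⁻⁹ m)
E = 4.7467 eV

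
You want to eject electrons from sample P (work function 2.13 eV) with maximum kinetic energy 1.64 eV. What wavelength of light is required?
328.87 nm

From Einstein's equation: KE_max = hc/λ - φ

Rearranging for λ:
hc/λ = KE_max + φ
λ = hc/(KE_max + φ)

Required photon energy:
E_photon = KE_max + φ = 1.64 + 2.13 = 3.77 eV

Required wavelength:
λ = hc/E_photon = (6.626×10⁻³⁴)(3×10⁸) / (3.77 × 1.602×10⁻¹⁹)
λ = 328.87 nm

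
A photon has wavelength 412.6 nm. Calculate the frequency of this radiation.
7.2659e+14 Hz

Using the wave equation: c = fλ

Solving for frequency:
f = c/λ = (3×10⁸ m/s) / (412.6×10⁻⁹ m)
f = 7.2659e+14 Hz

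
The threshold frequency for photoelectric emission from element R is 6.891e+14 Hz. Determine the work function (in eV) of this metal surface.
2.85 eV

At the threshold frequency, photon energy equals work function:
φ = hf₀

Calculating:
φ = (6.626×10⁻³⁴ J·s)(6.891e+14 Hz)
φ = 2.85 eV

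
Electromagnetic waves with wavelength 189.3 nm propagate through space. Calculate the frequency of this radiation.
1.5837e+15 Hz

Using the wave equation: c = fλ

Solving for frequency:
f = c/λ = (3×10⁸ m/s) / (189.3×10⁻⁹ m)
f = 1.5837e+15 Hz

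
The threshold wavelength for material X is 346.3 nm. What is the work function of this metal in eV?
3.58 eV

At the threshold wavelength, photon energy equals work function:
φ = hc/λ₀

Calculating:
φ = (6.626×10⁻³⁴ J·s)(3×10⁸ m/s) / (346.3×10⁻⁹ m)
φ = 3.58 eV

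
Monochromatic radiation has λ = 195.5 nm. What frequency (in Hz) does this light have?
1.5335e+15 Hz

Using the wave equation: c = fλ

Solving for frequency:
f = c/λ = (3×10⁸ m/s) / (195.5×10⁻⁹ m)
f = 1.5335e+15 Hz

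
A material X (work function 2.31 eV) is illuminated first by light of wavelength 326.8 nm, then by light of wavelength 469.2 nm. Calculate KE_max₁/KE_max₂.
4.4634

Using Einstein's equation: KE_max = hc/λ - φ

For λ₁ = 326.8 nm:
E₁ = hc/λ₁ = 3.7939 eV
KE₁ = E₁ - φ = 3.7939 - 2.31 = 1.4839 eV

For λ₂ = 469.2 nm:
E₂ = hc/λ₂ = 2.6425 eV
KE₂ = E₂ - φ = 2.6425 - 2.31 = 0.3325 eV

Ratio: KE₁/KE₂ = 1.4839/0.3325 = 4.4634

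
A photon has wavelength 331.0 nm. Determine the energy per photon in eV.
3.7457 eV

Using E = hf = hc/λ:

E = hc/λ = (6.626×10⁻³⁴ J·s)(3×10⁸ m/s) / (331.0×10⁻⁹ m)
E = 3.7457 eV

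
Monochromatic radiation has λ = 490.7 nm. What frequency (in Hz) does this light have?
6.1095e+14 Hz

Using the wave equation: c = fλ

Solving for frequency:
f = c/λ = (3×10⁸ m/s) / (490.7×10⁻⁹ m)
f = 6.1095e+14 Hz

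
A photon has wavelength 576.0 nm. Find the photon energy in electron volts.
2.1525 eV

Using E = hf = hc/λ:

E = hc/λ = (6.626×10⁻³⁴ J·s)(3×10⁸ m/s) / (576.0×10⁻⁹ m)
E = 2.1525 eV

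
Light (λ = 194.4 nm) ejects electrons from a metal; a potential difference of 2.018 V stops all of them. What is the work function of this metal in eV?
4.36 eV

The stopping potential gives the maximum kinetic energy: KE_max = eV_s = 2.018 eV

From Einstein's photoelectric equation: KE_max = hc/λ - φ
Rearranging: φ = hc/λ - KE_max

Calculate photon energy:
E_photon = hc/λ = (6.626×10⁻³⁴ J·s)(3×10⁸ m/s) / (194.4×10⁻⁹ m) = 6.3778 eV

Therefore:
φ = 6.3778 - 2.018 = 4.36 eV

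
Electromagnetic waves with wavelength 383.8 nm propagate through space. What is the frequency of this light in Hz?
7.8112e+14 Hz

Using the wave equation: c = fλ

Solving for frequency:
f = c/λ = (3×10⁸ m/s) / (383.8×10⁻⁹ m)
f = 7.8112e+14 Hz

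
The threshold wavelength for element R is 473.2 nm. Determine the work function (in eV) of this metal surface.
2.62 eV

At the threshold wavelength, photon energy equals work function:
φ = hc/λ₀

Calculating:
φ = (6.626×10⁻³⁴ J·s)(3×10⁸ m/s) / (473.2×10⁻⁹ m)
φ = 2.62 eV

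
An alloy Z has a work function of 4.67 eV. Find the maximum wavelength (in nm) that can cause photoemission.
265.49 nm

The threshold wavelength is when the photon energy equals the work function:
hc/λ₀ = φ

Solving for λ₀:
λ₀ = hc/φ = (6.626×10⁻³⁴ J·s)(3×10⁸ m/s) / (4.67 eV × 1.602×10⁻¹⁹ J/eV)
λ₀ = 265.49 nm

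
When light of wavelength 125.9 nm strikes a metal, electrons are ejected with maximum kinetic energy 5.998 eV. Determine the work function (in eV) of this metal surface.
3.85 eV

From Einstein's photoelectric equation: KE_max = hf - φ = hc/λ - φ

Rearranging for φ:
φ = hc/λ - KE_max

Calculate photon energy:
E_photon = hc/λ = 9.8478 eV

Therefore:
φ = 9.8478 - 5.998 = 3.85 eV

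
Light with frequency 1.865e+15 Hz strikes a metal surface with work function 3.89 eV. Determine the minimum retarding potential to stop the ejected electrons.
3.8230 V

The stopping potential V_s satisfies: eV_s = KE_max

First, find KE_max using Einstein's equation:
E_photon = hf = (6.626×10⁻³⁴ J·s)(1.865e+15 Hz) = 7.7130 eV
KE_max = E_photon - φ = 7.7130 - 3.89 = 3.8230 eV

Since eV_s = KE_max:
V_s = KE_max/e = 3.8230 V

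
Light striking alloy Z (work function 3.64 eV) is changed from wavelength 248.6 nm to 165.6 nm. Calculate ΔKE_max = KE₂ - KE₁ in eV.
2.4997 eV

Using Einstein's equation: KE_max = hc/λ - φ

For λ₁ = 248.6 nm:
KE₁ = hc/λ₁ - φ = 4.9873 - 3.64 = 1.3473 eV

For λ₂ = 165.6 nm:
KE₂ = hc/λ₂ - φ = 7.4870 - 3.64 = 3.8470 eV

Change in KE:
ΔKE = KE₂ - KE₁ = 3.8470 - 1.3473 = 2.4997 eV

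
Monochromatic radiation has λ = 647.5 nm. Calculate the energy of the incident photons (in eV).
1.9148 eV

Using E = hf = hc/λ:

E = hc/λ = (6.626×10⁻³⁴ J·s)(3×10⁸ m/s) / (647.5×10⁻⁹ m)
E = 1.9148 eV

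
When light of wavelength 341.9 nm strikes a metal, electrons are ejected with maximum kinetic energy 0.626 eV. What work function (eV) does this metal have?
3.00 eV

From Einstein's photoelectric equation: KE_max = hf - φ = hc/λ - φ

Rearranging for φ:
φ = hc/λ - KE_max

Calculate photon energy:
E_photon = hc/λ = 3.6263 eV

Therefore:
φ = 3.6263 - 0.626 = 3.00 eV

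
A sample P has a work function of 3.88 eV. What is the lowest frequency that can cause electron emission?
9.3818e+14 Hz

The threshold frequency is when the photon energy equals the work function:
hf₀ = φ

Solving for f₀:
f₀ = φ/h = (3.88 eV × 1.602×10⁻¹⁹ J/eV) / (6.626×10⁻³⁴ J·s)
f₀ = 9.3818e+14 Hz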